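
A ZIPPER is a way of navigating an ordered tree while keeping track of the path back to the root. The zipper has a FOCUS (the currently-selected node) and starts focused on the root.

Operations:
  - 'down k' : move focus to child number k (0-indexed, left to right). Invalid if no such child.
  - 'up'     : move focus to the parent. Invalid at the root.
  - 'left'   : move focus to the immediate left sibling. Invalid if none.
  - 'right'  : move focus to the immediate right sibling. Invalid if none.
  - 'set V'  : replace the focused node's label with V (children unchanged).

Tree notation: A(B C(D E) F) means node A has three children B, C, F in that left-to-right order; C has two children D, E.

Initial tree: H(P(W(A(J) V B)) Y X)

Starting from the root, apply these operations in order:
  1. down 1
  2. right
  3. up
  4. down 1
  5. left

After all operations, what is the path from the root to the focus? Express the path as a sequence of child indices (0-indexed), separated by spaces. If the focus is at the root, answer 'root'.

Answer: 0

Derivation:
Step 1 (down 1): focus=Y path=1 depth=1 children=[] left=['P'] right=['X'] parent=H
Step 2 (right): focus=X path=2 depth=1 children=[] left=['P', 'Y'] right=[] parent=H
Step 3 (up): focus=H path=root depth=0 children=['P', 'Y', 'X'] (at root)
Step 4 (down 1): focus=Y path=1 depth=1 children=[] left=['P'] right=['X'] parent=H
Step 5 (left): focus=P path=0 depth=1 children=['W'] left=[] right=['Y', 'X'] parent=H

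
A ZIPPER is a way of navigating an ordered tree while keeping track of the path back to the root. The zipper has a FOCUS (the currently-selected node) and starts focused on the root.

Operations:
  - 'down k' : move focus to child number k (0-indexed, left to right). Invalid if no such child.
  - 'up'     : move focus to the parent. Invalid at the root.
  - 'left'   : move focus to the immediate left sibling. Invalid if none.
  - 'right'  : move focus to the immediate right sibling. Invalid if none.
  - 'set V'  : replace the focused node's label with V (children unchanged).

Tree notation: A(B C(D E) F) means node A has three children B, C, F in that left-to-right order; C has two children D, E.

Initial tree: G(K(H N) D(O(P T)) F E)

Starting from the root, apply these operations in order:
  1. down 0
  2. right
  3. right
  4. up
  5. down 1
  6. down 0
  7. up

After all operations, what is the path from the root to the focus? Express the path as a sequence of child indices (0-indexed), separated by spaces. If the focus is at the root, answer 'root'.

Answer: 1

Derivation:
Step 1 (down 0): focus=K path=0 depth=1 children=['H', 'N'] left=[] right=['D', 'F', 'E'] parent=G
Step 2 (right): focus=D path=1 depth=1 children=['O'] left=['K'] right=['F', 'E'] parent=G
Step 3 (right): focus=F path=2 depth=1 children=[] left=['K', 'D'] right=['E'] parent=G
Step 4 (up): focus=G path=root depth=0 children=['K', 'D', 'F', 'E'] (at root)
Step 5 (down 1): focus=D path=1 depth=1 children=['O'] left=['K'] right=['F', 'E'] parent=G
Step 6 (down 0): focus=O path=1/0 depth=2 children=['P', 'T'] left=[] right=[] parent=D
Step 7 (up): focus=D path=1 depth=1 children=['O'] left=['K'] right=['F', 'E'] parent=G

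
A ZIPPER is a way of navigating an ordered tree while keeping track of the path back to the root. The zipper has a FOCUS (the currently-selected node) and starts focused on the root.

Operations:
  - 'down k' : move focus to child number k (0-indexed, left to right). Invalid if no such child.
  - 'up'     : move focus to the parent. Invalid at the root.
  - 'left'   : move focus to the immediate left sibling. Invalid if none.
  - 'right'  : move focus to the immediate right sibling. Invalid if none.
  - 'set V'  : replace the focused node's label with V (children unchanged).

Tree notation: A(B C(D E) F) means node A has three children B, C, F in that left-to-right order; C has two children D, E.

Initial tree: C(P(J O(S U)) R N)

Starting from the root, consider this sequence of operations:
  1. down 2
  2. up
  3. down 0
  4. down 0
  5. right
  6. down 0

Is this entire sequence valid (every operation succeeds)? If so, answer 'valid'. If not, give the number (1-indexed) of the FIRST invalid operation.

Answer: valid

Derivation:
Step 1 (down 2): focus=N path=2 depth=1 children=[] left=['P', 'R'] right=[] parent=C
Step 2 (up): focus=C path=root depth=0 children=['P', 'R', 'N'] (at root)
Step 3 (down 0): focus=P path=0 depth=1 children=['J', 'O'] left=[] right=['R', 'N'] parent=C
Step 4 (down 0): focus=J path=0/0 depth=2 children=[] left=[] right=['O'] parent=P
Step 5 (right): focus=O path=0/1 depth=2 children=['S', 'U'] left=['J'] right=[] parent=P
Step 6 (down 0): focus=S path=0/1/0 depth=3 children=[] left=[] right=['U'] parent=O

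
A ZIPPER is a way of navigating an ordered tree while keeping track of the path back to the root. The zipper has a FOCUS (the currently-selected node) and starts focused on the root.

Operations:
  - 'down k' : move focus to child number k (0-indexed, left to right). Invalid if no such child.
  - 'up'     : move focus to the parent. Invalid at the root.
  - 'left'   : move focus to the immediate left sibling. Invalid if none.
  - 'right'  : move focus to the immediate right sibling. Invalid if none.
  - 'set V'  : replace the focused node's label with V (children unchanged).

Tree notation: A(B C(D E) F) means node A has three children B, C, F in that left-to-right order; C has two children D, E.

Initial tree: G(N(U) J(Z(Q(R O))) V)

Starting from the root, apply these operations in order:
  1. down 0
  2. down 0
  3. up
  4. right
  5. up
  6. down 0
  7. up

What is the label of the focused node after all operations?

Step 1 (down 0): focus=N path=0 depth=1 children=['U'] left=[] right=['J', 'V'] parent=G
Step 2 (down 0): focus=U path=0/0 depth=2 children=[] left=[] right=[] parent=N
Step 3 (up): focus=N path=0 depth=1 children=['U'] left=[] right=['J', 'V'] parent=G
Step 4 (right): focus=J path=1 depth=1 children=['Z'] left=['N'] right=['V'] parent=G
Step 5 (up): focus=G path=root depth=0 children=['N', 'J', 'V'] (at root)
Step 6 (down 0): focus=N path=0 depth=1 children=['U'] left=[] right=['J', 'V'] parent=G
Step 7 (up): focus=G path=root depth=0 children=['N', 'J', 'V'] (at root)

Answer: G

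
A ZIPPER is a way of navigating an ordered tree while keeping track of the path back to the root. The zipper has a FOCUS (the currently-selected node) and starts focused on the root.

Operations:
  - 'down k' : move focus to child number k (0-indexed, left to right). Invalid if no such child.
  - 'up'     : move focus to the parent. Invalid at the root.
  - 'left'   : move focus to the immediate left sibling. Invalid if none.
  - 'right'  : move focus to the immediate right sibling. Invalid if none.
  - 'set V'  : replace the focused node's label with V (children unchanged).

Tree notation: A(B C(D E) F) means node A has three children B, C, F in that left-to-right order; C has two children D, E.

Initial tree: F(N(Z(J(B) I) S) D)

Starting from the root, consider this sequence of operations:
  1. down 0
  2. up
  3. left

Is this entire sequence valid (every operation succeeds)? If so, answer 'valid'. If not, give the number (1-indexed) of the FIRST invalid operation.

Answer: 3

Derivation:
Step 1 (down 0): focus=N path=0 depth=1 children=['Z', 'S'] left=[] right=['D'] parent=F
Step 2 (up): focus=F path=root depth=0 children=['N', 'D'] (at root)
Step 3 (left): INVALID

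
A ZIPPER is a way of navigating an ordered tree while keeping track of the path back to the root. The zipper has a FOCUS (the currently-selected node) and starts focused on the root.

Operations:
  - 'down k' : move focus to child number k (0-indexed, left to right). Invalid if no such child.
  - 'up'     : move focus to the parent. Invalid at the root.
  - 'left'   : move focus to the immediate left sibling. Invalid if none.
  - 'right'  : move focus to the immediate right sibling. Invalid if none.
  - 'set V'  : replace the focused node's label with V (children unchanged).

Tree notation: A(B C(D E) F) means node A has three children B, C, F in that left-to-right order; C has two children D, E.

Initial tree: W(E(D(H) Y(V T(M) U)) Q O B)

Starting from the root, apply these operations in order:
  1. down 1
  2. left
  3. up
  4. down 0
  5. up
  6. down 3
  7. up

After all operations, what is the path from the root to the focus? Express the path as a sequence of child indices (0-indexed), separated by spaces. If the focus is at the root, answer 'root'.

Answer: root

Derivation:
Step 1 (down 1): focus=Q path=1 depth=1 children=[] left=['E'] right=['O', 'B'] parent=W
Step 2 (left): focus=E path=0 depth=1 children=['D', 'Y'] left=[] right=['Q', 'O', 'B'] parent=W
Step 3 (up): focus=W path=root depth=0 children=['E', 'Q', 'O', 'B'] (at root)
Step 4 (down 0): focus=E path=0 depth=1 children=['D', 'Y'] left=[] right=['Q', 'O', 'B'] parent=W
Step 5 (up): focus=W path=root depth=0 children=['E', 'Q', 'O', 'B'] (at root)
Step 6 (down 3): focus=B path=3 depth=1 children=[] left=['E', 'Q', 'O'] right=[] parent=W
Step 7 (up): focus=W path=root depth=0 children=['E', 'Q', 'O', 'B'] (at root)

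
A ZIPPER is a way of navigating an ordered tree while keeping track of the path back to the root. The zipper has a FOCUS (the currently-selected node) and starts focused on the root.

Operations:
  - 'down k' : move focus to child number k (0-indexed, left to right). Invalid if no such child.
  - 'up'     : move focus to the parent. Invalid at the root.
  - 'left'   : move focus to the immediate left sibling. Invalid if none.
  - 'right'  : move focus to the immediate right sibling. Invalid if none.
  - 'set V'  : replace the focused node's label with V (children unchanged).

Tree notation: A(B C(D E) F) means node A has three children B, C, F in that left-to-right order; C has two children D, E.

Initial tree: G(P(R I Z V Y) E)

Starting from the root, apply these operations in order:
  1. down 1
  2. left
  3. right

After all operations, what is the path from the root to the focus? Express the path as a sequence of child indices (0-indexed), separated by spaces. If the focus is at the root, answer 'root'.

Answer: 1

Derivation:
Step 1 (down 1): focus=E path=1 depth=1 children=[] left=['P'] right=[] parent=G
Step 2 (left): focus=P path=0 depth=1 children=['R', 'I', 'Z', 'V', 'Y'] left=[] right=['E'] parent=G
Step 3 (right): focus=E path=1 depth=1 children=[] left=['P'] right=[] parent=G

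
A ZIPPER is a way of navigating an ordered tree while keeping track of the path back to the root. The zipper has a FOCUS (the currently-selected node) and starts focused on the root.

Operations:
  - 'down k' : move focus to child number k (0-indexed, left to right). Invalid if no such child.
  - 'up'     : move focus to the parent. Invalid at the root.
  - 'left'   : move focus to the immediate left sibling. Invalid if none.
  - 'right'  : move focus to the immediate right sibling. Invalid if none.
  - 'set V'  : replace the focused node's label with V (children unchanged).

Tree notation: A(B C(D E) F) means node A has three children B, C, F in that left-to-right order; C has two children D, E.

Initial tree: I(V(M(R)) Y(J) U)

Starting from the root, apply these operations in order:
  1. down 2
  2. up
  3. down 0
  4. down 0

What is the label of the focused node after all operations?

Step 1 (down 2): focus=U path=2 depth=1 children=[] left=['V', 'Y'] right=[] parent=I
Step 2 (up): focus=I path=root depth=0 children=['V', 'Y', 'U'] (at root)
Step 3 (down 0): focus=V path=0 depth=1 children=['M'] left=[] right=['Y', 'U'] parent=I
Step 4 (down 0): focus=M path=0/0 depth=2 children=['R'] left=[] right=[] parent=V

Answer: M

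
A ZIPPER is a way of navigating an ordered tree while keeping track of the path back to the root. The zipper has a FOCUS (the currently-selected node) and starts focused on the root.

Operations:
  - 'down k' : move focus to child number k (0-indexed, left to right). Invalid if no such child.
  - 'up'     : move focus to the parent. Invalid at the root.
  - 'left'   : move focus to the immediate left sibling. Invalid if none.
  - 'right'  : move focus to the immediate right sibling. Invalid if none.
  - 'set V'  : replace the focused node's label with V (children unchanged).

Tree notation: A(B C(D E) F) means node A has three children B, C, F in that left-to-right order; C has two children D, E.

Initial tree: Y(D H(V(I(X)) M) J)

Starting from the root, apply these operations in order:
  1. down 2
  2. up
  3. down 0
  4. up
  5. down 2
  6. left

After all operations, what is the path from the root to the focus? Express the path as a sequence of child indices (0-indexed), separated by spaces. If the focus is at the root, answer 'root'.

Answer: 1

Derivation:
Step 1 (down 2): focus=J path=2 depth=1 children=[] left=['D', 'H'] right=[] parent=Y
Step 2 (up): focus=Y path=root depth=0 children=['D', 'H', 'J'] (at root)
Step 3 (down 0): focus=D path=0 depth=1 children=[] left=[] right=['H', 'J'] parent=Y
Step 4 (up): focus=Y path=root depth=0 children=['D', 'H', 'J'] (at root)
Step 5 (down 2): focus=J path=2 depth=1 children=[] left=['D', 'H'] right=[] parent=Y
Step 6 (left): focus=H path=1 depth=1 children=['V', 'M'] left=['D'] right=['J'] parent=Y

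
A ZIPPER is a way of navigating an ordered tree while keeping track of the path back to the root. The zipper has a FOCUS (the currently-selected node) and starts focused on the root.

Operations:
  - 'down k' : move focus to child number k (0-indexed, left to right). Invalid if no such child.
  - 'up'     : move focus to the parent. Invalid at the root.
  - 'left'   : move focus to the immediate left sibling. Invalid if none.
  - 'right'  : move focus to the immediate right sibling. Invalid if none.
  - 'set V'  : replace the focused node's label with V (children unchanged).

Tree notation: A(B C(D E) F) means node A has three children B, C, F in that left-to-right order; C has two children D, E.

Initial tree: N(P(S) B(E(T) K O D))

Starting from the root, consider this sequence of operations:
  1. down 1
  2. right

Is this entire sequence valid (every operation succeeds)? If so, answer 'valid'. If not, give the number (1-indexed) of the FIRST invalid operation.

Answer: 2

Derivation:
Step 1 (down 1): focus=B path=1 depth=1 children=['E', 'K', 'O', 'D'] left=['P'] right=[] parent=N
Step 2 (right): INVALID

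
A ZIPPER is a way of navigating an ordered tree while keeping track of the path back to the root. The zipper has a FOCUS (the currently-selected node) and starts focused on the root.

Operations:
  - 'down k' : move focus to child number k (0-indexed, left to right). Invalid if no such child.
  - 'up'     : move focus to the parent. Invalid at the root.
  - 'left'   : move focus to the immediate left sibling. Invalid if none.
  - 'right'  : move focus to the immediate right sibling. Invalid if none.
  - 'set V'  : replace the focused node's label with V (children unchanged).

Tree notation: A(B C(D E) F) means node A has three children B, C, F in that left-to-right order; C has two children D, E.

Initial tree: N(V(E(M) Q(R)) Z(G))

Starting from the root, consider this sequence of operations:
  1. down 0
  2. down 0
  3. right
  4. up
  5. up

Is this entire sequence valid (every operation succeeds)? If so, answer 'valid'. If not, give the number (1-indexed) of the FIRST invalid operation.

Step 1 (down 0): focus=V path=0 depth=1 children=['E', 'Q'] left=[] right=['Z'] parent=N
Step 2 (down 0): focus=E path=0/0 depth=2 children=['M'] left=[] right=['Q'] parent=V
Step 3 (right): focus=Q path=0/1 depth=2 children=['R'] left=['E'] right=[] parent=V
Step 4 (up): focus=V path=0 depth=1 children=['E', 'Q'] left=[] right=['Z'] parent=N
Step 5 (up): focus=N path=root depth=0 children=['V', 'Z'] (at root)

Answer: valid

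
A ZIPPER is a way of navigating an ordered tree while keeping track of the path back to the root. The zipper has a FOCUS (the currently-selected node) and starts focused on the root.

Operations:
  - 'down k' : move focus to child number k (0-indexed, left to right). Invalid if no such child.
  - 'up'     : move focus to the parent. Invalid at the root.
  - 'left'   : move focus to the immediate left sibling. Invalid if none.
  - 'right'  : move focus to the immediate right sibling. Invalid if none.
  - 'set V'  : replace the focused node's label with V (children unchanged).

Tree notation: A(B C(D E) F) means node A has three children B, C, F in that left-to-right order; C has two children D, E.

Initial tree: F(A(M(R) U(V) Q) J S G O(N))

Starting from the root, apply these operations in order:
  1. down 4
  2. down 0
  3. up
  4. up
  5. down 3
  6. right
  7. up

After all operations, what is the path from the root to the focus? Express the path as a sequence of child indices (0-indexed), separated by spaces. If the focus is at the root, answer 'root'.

Answer: root

Derivation:
Step 1 (down 4): focus=O path=4 depth=1 children=['N'] left=['A', 'J', 'S', 'G'] right=[] parent=F
Step 2 (down 0): focus=N path=4/0 depth=2 children=[] left=[] right=[] parent=O
Step 3 (up): focus=O path=4 depth=1 children=['N'] left=['A', 'J', 'S', 'G'] right=[] parent=F
Step 4 (up): focus=F path=root depth=0 children=['A', 'J', 'S', 'G', 'O'] (at root)
Step 5 (down 3): focus=G path=3 depth=1 children=[] left=['A', 'J', 'S'] right=['O'] parent=F
Step 6 (right): focus=O path=4 depth=1 children=['N'] left=['A', 'J', 'S', 'G'] right=[] parent=F
Step 7 (up): focus=F path=root depth=0 children=['A', 'J', 'S', 'G', 'O'] (at root)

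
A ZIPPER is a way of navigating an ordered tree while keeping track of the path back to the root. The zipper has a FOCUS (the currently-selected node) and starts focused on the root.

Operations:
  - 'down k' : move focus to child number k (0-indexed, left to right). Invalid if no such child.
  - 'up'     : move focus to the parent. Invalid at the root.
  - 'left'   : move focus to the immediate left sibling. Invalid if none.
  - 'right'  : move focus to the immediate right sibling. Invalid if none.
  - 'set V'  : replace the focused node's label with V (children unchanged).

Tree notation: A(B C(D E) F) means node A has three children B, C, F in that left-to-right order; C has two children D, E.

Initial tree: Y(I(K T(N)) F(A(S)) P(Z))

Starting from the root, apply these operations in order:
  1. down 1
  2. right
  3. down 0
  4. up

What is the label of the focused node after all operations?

Answer: P

Derivation:
Step 1 (down 1): focus=F path=1 depth=1 children=['A'] left=['I'] right=['P'] parent=Y
Step 2 (right): focus=P path=2 depth=1 children=['Z'] left=['I', 'F'] right=[] parent=Y
Step 3 (down 0): focus=Z path=2/0 depth=2 children=[] left=[] right=[] parent=P
Step 4 (up): focus=P path=2 depth=1 children=['Z'] left=['I', 'F'] right=[] parent=Y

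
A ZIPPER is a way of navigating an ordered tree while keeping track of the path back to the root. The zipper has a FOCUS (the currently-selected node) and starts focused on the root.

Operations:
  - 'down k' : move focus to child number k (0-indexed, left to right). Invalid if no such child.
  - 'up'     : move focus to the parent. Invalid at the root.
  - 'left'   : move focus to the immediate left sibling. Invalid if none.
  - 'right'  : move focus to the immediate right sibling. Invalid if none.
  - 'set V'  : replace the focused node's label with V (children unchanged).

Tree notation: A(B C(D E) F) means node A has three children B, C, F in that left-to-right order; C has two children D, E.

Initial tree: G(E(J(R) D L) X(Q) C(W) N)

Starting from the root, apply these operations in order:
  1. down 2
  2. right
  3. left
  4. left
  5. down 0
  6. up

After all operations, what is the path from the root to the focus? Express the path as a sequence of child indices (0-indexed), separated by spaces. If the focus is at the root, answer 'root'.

Step 1 (down 2): focus=C path=2 depth=1 children=['W'] left=['E', 'X'] right=['N'] parent=G
Step 2 (right): focus=N path=3 depth=1 children=[] left=['E', 'X', 'C'] right=[] parent=G
Step 3 (left): focus=C path=2 depth=1 children=['W'] left=['E', 'X'] right=['N'] parent=G
Step 4 (left): focus=X path=1 depth=1 children=['Q'] left=['E'] right=['C', 'N'] parent=G
Step 5 (down 0): focus=Q path=1/0 depth=2 children=[] left=[] right=[] parent=X
Step 6 (up): focus=X path=1 depth=1 children=['Q'] left=['E'] right=['C', 'N'] parent=G

Answer: 1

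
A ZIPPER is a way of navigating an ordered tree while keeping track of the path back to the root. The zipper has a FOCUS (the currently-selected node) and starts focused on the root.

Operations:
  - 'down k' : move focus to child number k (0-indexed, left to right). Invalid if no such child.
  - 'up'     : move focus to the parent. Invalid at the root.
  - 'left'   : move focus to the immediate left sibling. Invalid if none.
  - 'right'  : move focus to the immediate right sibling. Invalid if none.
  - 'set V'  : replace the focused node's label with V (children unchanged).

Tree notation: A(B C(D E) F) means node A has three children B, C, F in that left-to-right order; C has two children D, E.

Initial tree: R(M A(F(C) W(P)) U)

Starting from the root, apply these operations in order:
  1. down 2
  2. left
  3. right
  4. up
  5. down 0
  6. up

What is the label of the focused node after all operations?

Answer: R

Derivation:
Step 1 (down 2): focus=U path=2 depth=1 children=[] left=['M', 'A'] right=[] parent=R
Step 2 (left): focus=A path=1 depth=1 children=['F', 'W'] left=['M'] right=['U'] parent=R
Step 3 (right): focus=U path=2 depth=1 children=[] left=['M', 'A'] right=[] parent=R
Step 4 (up): focus=R path=root depth=0 children=['M', 'A', 'U'] (at root)
Step 5 (down 0): focus=M path=0 depth=1 children=[] left=[] right=['A', 'U'] parent=R
Step 6 (up): focus=R path=root depth=0 children=['M', 'A', 'U'] (at root)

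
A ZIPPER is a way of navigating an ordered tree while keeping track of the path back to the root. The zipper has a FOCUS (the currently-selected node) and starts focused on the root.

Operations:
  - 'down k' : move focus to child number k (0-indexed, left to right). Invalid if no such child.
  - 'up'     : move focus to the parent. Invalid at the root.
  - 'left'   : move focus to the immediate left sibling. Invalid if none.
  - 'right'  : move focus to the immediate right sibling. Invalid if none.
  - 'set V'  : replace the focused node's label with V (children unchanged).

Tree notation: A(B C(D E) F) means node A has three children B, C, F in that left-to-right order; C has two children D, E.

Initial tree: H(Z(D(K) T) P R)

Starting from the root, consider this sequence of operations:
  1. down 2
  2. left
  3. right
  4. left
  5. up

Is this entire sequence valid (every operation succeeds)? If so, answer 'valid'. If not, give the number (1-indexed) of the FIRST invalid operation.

Step 1 (down 2): focus=R path=2 depth=1 children=[] left=['Z', 'P'] right=[] parent=H
Step 2 (left): focus=P path=1 depth=1 children=[] left=['Z'] right=['R'] parent=H
Step 3 (right): focus=R path=2 depth=1 children=[] left=['Z', 'P'] right=[] parent=H
Step 4 (left): focus=P path=1 depth=1 children=[] left=['Z'] right=['R'] parent=H
Step 5 (up): focus=H path=root depth=0 children=['Z', 'P', 'R'] (at root)

Answer: valid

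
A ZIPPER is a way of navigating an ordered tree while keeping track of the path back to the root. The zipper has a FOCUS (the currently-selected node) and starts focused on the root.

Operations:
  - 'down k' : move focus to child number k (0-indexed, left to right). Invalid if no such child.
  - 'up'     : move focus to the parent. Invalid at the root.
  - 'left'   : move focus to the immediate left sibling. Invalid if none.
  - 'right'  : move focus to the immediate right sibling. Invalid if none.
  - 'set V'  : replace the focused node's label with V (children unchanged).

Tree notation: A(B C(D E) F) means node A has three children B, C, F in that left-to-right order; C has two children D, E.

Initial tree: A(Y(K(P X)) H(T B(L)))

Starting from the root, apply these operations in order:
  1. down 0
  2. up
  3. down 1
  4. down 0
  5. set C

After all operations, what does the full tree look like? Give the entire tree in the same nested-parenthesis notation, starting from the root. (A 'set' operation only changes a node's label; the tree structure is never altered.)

Step 1 (down 0): focus=Y path=0 depth=1 children=['K'] left=[] right=['H'] parent=A
Step 2 (up): focus=A path=root depth=0 children=['Y', 'H'] (at root)
Step 3 (down 1): focus=H path=1 depth=1 children=['T', 'B'] left=['Y'] right=[] parent=A
Step 4 (down 0): focus=T path=1/0 depth=2 children=[] left=[] right=['B'] parent=H
Step 5 (set C): focus=C path=1/0 depth=2 children=[] left=[] right=['B'] parent=H

Answer: A(Y(K(P X)) H(C B(L)))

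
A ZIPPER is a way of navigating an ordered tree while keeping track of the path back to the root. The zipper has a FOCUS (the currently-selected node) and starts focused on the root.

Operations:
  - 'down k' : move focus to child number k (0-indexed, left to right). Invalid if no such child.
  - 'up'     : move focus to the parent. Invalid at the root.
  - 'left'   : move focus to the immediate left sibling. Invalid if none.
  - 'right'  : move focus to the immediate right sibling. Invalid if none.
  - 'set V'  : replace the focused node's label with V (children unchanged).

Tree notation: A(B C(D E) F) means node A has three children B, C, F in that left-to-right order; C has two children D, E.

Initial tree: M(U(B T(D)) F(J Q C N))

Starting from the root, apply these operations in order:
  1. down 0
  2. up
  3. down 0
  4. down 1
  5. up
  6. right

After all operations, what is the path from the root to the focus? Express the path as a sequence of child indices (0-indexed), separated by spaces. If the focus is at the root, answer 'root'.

Step 1 (down 0): focus=U path=0 depth=1 children=['B', 'T'] left=[] right=['F'] parent=M
Step 2 (up): focus=M path=root depth=0 children=['U', 'F'] (at root)
Step 3 (down 0): focus=U path=0 depth=1 children=['B', 'T'] left=[] right=['F'] parent=M
Step 4 (down 1): focus=T path=0/1 depth=2 children=['D'] left=['B'] right=[] parent=U
Step 5 (up): focus=U path=0 depth=1 children=['B', 'T'] left=[] right=['F'] parent=M
Step 6 (right): focus=F path=1 depth=1 children=['J', 'Q', 'C', 'N'] left=['U'] right=[] parent=M

Answer: 1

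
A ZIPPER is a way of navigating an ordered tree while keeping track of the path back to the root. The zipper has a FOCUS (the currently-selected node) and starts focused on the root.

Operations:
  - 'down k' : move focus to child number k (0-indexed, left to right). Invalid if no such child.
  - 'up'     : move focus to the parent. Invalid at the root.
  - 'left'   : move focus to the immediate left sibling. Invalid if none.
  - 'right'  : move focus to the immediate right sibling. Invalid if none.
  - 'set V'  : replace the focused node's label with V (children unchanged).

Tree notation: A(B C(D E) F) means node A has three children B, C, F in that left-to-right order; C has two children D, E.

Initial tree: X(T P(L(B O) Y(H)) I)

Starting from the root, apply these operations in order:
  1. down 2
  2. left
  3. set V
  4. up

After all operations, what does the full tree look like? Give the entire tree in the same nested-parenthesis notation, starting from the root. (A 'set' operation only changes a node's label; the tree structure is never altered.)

Answer: X(T V(L(B O) Y(H)) I)

Derivation:
Step 1 (down 2): focus=I path=2 depth=1 children=[] left=['T', 'P'] right=[] parent=X
Step 2 (left): focus=P path=1 depth=1 children=['L', 'Y'] left=['T'] right=['I'] parent=X
Step 3 (set V): focus=V path=1 depth=1 children=['L', 'Y'] left=['T'] right=['I'] parent=X
Step 4 (up): focus=X path=root depth=0 children=['T', 'V', 'I'] (at root)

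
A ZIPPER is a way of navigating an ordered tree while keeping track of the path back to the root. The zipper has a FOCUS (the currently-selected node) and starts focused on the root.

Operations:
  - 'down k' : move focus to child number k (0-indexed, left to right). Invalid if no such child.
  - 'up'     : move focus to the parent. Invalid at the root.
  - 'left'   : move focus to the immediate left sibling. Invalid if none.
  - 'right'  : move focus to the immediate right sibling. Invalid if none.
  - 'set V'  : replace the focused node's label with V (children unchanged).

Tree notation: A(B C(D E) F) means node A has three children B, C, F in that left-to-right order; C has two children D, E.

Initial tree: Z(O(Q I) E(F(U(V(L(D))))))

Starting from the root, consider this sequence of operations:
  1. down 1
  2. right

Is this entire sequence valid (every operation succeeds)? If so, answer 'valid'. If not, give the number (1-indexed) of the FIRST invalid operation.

Answer: 2

Derivation:
Step 1 (down 1): focus=E path=1 depth=1 children=['F'] left=['O'] right=[] parent=Z
Step 2 (right): INVALID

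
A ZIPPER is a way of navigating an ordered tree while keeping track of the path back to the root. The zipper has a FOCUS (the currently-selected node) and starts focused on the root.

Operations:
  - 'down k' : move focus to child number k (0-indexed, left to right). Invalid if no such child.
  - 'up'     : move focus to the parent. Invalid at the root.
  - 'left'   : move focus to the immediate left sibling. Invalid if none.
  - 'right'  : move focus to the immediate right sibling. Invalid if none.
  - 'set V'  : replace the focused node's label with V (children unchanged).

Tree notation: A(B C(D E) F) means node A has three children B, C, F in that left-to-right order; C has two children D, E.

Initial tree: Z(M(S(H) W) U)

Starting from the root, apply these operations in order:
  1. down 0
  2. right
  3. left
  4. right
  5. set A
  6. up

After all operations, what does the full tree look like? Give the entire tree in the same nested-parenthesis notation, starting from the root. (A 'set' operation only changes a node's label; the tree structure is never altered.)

Answer: Z(M(S(H) W) A)

Derivation:
Step 1 (down 0): focus=M path=0 depth=1 children=['S', 'W'] left=[] right=['U'] parent=Z
Step 2 (right): focus=U path=1 depth=1 children=[] left=['M'] right=[] parent=Z
Step 3 (left): focus=M path=0 depth=1 children=['S', 'W'] left=[] right=['U'] parent=Z
Step 4 (right): focus=U path=1 depth=1 children=[] left=['M'] right=[] parent=Z
Step 5 (set A): focus=A path=1 depth=1 children=[] left=['M'] right=[] parent=Z
Step 6 (up): focus=Z path=root depth=0 children=['M', 'A'] (at root)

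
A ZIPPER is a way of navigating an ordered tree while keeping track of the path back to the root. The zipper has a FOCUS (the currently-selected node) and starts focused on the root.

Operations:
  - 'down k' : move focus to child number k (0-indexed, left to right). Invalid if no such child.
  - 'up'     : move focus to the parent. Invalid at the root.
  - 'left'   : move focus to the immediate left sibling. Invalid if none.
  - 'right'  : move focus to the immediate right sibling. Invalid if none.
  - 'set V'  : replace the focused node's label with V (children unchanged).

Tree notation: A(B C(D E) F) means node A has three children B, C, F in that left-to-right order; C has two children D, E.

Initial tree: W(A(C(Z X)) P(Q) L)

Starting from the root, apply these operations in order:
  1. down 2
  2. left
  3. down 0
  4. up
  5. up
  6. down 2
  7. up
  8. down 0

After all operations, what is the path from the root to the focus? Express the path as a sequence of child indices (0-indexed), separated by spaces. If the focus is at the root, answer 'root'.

Answer: 0

Derivation:
Step 1 (down 2): focus=L path=2 depth=1 children=[] left=['A', 'P'] right=[] parent=W
Step 2 (left): focus=P path=1 depth=1 children=['Q'] left=['A'] right=['L'] parent=W
Step 3 (down 0): focus=Q path=1/0 depth=2 children=[] left=[] right=[] parent=P
Step 4 (up): focus=P path=1 depth=1 children=['Q'] left=['A'] right=['L'] parent=W
Step 5 (up): focus=W path=root depth=0 children=['A', 'P', 'L'] (at root)
Step 6 (down 2): focus=L path=2 depth=1 children=[] left=['A', 'P'] right=[] parent=W
Step 7 (up): focus=W path=root depth=0 children=['A', 'P', 'L'] (at root)
Step 8 (down 0): focus=A path=0 depth=1 children=['C'] left=[] right=['P', 'L'] parent=W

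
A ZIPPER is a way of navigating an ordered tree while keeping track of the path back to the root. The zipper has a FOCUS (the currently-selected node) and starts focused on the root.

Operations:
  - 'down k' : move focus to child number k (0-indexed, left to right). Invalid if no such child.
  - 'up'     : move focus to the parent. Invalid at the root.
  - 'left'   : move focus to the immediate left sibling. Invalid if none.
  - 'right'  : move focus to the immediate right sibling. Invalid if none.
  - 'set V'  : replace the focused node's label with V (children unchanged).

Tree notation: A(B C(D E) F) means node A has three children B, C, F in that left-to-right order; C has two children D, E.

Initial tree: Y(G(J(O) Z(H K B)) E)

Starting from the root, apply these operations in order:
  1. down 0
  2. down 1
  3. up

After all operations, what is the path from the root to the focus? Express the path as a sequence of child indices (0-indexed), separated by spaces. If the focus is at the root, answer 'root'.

Step 1 (down 0): focus=G path=0 depth=1 children=['J', 'Z'] left=[] right=['E'] parent=Y
Step 2 (down 1): focus=Z path=0/1 depth=2 children=['H', 'K', 'B'] left=['J'] right=[] parent=G
Step 3 (up): focus=G path=0 depth=1 children=['J', 'Z'] left=[] right=['E'] parent=Y

Answer: 0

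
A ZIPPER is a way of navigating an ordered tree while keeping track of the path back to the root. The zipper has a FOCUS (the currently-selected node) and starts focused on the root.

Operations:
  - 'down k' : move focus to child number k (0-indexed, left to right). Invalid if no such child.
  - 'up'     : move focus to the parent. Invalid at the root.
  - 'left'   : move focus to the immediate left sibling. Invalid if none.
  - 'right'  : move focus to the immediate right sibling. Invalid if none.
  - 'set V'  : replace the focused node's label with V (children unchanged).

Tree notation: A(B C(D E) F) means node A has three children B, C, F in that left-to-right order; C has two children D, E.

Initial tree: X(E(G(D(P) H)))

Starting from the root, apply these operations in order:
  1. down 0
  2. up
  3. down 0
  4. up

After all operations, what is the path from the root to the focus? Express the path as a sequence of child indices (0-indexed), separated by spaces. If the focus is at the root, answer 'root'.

Step 1 (down 0): focus=E path=0 depth=1 children=['G'] left=[] right=[] parent=X
Step 2 (up): focus=X path=root depth=0 children=['E'] (at root)
Step 3 (down 0): focus=E path=0 depth=1 children=['G'] left=[] right=[] parent=X
Step 4 (up): focus=X path=root depth=0 children=['E'] (at root)

Answer: root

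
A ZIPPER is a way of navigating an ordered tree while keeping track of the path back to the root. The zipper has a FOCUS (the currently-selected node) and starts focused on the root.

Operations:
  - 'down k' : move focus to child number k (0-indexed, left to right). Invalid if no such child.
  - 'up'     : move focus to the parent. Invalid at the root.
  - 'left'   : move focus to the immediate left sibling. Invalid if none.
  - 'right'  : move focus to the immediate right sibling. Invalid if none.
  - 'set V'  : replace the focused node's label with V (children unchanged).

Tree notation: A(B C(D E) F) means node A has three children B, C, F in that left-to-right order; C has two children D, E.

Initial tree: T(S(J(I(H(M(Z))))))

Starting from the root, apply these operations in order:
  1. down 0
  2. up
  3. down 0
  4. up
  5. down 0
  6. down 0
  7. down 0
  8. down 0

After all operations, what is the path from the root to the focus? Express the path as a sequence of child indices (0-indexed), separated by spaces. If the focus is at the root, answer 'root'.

Step 1 (down 0): focus=S path=0 depth=1 children=['J'] left=[] right=[] parent=T
Step 2 (up): focus=T path=root depth=0 children=['S'] (at root)
Step 3 (down 0): focus=S path=0 depth=1 children=['J'] left=[] right=[] parent=T
Step 4 (up): focus=T path=root depth=0 children=['S'] (at root)
Step 5 (down 0): focus=S path=0 depth=1 children=['J'] left=[] right=[] parent=T
Step 6 (down 0): focus=J path=0/0 depth=2 children=['I'] left=[] right=[] parent=S
Step 7 (down 0): focus=I path=0/0/0 depth=3 children=['H'] left=[] right=[] parent=J
Step 8 (down 0): focus=H path=0/0/0/0 depth=4 children=['M'] left=[] right=[] parent=I

Answer: 0 0 0 0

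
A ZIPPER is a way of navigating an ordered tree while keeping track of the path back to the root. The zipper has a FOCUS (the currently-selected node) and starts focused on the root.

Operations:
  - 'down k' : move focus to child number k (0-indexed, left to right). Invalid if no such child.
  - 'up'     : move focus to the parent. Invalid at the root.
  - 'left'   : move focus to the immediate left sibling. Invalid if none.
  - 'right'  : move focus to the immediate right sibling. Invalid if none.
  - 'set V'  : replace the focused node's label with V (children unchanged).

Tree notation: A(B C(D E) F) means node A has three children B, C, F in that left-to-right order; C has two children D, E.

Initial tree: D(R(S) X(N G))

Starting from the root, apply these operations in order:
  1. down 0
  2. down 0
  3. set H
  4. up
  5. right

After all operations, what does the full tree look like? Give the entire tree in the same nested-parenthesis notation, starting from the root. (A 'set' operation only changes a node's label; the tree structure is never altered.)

Step 1 (down 0): focus=R path=0 depth=1 children=['S'] left=[] right=['X'] parent=D
Step 2 (down 0): focus=S path=0/0 depth=2 children=[] left=[] right=[] parent=R
Step 3 (set H): focus=H path=0/0 depth=2 children=[] left=[] right=[] parent=R
Step 4 (up): focus=R path=0 depth=1 children=['H'] left=[] right=['X'] parent=D
Step 5 (right): focus=X path=1 depth=1 children=['N', 'G'] left=['R'] right=[] parent=D

Answer: D(R(H) X(N G))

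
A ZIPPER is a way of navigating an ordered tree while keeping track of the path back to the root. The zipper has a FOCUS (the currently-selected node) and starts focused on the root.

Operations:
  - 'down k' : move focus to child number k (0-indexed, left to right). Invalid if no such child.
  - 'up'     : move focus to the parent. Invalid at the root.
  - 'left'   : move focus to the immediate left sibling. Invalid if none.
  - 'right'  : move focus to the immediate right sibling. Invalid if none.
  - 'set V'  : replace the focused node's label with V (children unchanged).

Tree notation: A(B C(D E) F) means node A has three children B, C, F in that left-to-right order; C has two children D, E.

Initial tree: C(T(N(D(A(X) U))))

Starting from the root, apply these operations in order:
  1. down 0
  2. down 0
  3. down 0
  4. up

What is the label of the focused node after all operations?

Step 1 (down 0): focus=T path=0 depth=1 children=['N'] left=[] right=[] parent=C
Step 2 (down 0): focus=N path=0/0 depth=2 children=['D'] left=[] right=[] parent=T
Step 3 (down 0): focus=D path=0/0/0 depth=3 children=['A', 'U'] left=[] right=[] parent=N
Step 4 (up): focus=N path=0/0 depth=2 children=['D'] left=[] right=[] parent=T

Answer: N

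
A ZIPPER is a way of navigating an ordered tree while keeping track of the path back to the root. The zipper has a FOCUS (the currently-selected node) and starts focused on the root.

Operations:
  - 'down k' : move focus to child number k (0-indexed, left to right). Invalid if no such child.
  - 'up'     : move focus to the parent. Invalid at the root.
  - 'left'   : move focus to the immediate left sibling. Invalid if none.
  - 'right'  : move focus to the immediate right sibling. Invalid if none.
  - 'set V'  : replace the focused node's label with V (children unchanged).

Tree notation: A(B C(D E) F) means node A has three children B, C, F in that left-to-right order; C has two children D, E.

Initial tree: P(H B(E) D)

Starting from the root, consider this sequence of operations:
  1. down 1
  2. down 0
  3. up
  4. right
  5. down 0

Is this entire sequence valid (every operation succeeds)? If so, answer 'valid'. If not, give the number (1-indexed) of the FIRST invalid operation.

Answer: 5

Derivation:
Step 1 (down 1): focus=B path=1 depth=1 children=['E'] left=['H'] right=['D'] parent=P
Step 2 (down 0): focus=E path=1/0 depth=2 children=[] left=[] right=[] parent=B
Step 3 (up): focus=B path=1 depth=1 children=['E'] left=['H'] right=['D'] parent=P
Step 4 (right): focus=D path=2 depth=1 children=[] left=['H', 'B'] right=[] parent=P
Step 5 (down 0): INVALID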